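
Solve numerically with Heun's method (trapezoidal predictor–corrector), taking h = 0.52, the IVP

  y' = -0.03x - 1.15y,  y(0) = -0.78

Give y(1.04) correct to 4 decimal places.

Heun: k1 = f(x_n, y_n); k2 = f(x_n + h, y_n + h·k1); y_{n+1} = y_n + (h/2)·(k1 + k2).
x=0.000000, y=-0.780000:
  k1 = f(0.000000, -0.780000) = 0.897000
  k2 = f(0.520000, -0.313560) = 0.344994
  y ← -0.780000 + (0.52/2)·(0.897000 + 0.344994) = -0.457082
x=0.520000, y=-0.457082:
  k1 = f(0.520000, -0.457082) = 0.510044
  k2 = f(1.040000, -0.191859) = 0.189438
  y ← -0.457082 + (0.52/2)·(0.510044 + 0.189438) = -0.275216
y(1.04) ≈ -0.2752

-0.2752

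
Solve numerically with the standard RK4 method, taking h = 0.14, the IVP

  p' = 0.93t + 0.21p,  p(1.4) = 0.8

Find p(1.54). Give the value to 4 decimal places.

1.0181

RK4: k1 = f(t_n, p_n); k2 = f(t_n + h/2, p_n + (h/2)·k1); k3 = f(t_n + h/2, p_n + (h/2)·k2); k4 = f(t_n + h, p_n + h·k3); p_{n+1} = p_n + (h/6)·(k1 + 2k2 + 2k3 + k4).
t=1.400000, p=0.800000:
  k1 = f(1.400000, 0.800000) = 1.470000
  k2 = f(1.470000, 0.902900) = 1.556709
  k3 = f(1.470000, 0.908970) = 1.557984
  k4 = f(1.540000, 1.018118) = 1.646005
  p ← 0.800000 + (0.14/6)·(k1 + 2k2 + 2k3 + k4) = 1.018059
p(1.54) ≈ 1.0181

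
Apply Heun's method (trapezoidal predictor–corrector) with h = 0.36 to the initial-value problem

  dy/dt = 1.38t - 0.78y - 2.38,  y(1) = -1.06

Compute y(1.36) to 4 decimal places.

Heun: k1 = f(t_n, y_n); k2 = f(t_n + h, y_n + h·k1); y_{n+1} = y_n + (h/2)·(k1 + k2).
t=1.000000, y=-1.060000:
  k1 = f(1.000000, -1.060000) = -0.173200
  k2 = f(1.360000, -1.122352) = 0.372235
  y ← -1.060000 + (0.36/2)·(-0.173200 + 0.372235) = -1.024174
y(1.36) ≈ -1.0242

-1.0242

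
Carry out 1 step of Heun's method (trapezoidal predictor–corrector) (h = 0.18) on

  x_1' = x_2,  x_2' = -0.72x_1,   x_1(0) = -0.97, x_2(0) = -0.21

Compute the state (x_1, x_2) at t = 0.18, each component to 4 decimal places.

Heun on (x_1,x_2): k1 = f(t_n, state_n); k2 = f(t_n + h, state_n + h·k1); state_{n+1} = state_n + (h/2)·(k1 + k2).
0.000000: (-0.970000, -0.210000)
  k1 = (-0.210000, 0.698400)
  predictor → (-1.007800, -0.084288)
  k2 = (-0.084288, 0.725616)
  → (-0.996486, -0.081839)
(x_1(0.18), x_2(0.18)) ≈ (-0.9965, -0.0818)

-0.9965, -0.0818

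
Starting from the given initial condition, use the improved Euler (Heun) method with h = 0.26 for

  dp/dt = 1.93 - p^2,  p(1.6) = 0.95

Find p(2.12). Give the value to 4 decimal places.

1.2529

Heun: k1 = f(t_n, p_n); k2 = f(t_n + h, p_n + h·k1); p_{n+1} = p_n + (h/2)·(k1 + k2).
t=1.600000, p=0.950000:
  k1 = f(1.600000, 0.950000) = 1.027500
  k2 = f(1.860000, 1.217150) = 0.448546
  p ← 0.950000 + (0.26/2)·(1.027500 + 0.448546) = 1.141886
t=1.860000, p=1.141886:
  k1 = f(1.860000, 1.141886) = 0.626096
  k2 = f(2.120000, 1.304671) = 0.227833
  p ← 1.141886 + (0.26/2)·(0.626096 + 0.227833) = 1.252897
p(2.12) ≈ 1.2529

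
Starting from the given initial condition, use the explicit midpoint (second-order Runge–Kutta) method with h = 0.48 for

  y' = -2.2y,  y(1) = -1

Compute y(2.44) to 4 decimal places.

-0.1262

Midpoint: k1 = f(t_n, y_n); k2 = f(t_n + h/2, y_n + (h/2)·k1); y_{n+1} = y_n + h·k2.
t=1.000000, y=-1.000000:
  k1 = f(1.000000, -1.000000) = 2.200000
  k2 = f(1.240000, -0.472000) = 1.038400
  y ← -1.000000 + 0.48·1.038400 = -0.501568
t=1.480000, y=-0.501568:
  k1 = f(1.480000, -0.501568) = 1.103450
  k2 = f(1.720000, -0.236740) = 0.520828
  y ← -0.501568 + 0.48·0.520828 = -0.251570
t=1.960000, y=-0.251570:
  k1 = f(1.960000, -0.251570) = 0.553455
  k2 = f(2.200000, -0.118741) = 0.261231
  y ← -0.251570 + 0.48·0.261231 = -0.126180
y(2.44) ≈ -0.1262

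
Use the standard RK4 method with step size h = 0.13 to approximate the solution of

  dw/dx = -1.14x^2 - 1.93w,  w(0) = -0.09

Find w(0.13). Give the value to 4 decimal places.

-0.0708

RK4: k1 = f(x_n, w_n); k2 = f(x_n + h/2, w_n + (h/2)·k1); k3 = f(x_n + h/2, w_n + (h/2)·k2); k4 = f(x_n + h, w_n + h·k3); w_{n+1} = w_n + (h/6)·(k1 + 2k2 + 2k3 + k4).
x=0.000000, w=-0.090000:
  k1 = f(0.000000, -0.090000) = 0.173700
  k2 = f(0.065000, -0.078710) = 0.147093
  k3 = f(0.065000, -0.080439) = 0.150431
  k4 = f(0.130000, -0.070444) = 0.116691
  w ← -0.090000 + (0.13/6)·(k1 + 2k2 + 2k3 + k4) = -0.070816
w(0.13) ≈ -0.0708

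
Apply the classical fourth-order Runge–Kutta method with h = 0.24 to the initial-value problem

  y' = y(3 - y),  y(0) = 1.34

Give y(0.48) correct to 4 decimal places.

2.3191

RK4: k1 = f(t_n, y_n); k2 = f(t_n + h/2, y_n + (h/2)·k1); k3 = f(t_n + h/2, y_n + (h/2)·k2); k4 = f(t_n + h, y_n + h·k3); y_{n+1} = y_n + (h/6)·(k1 + 2k2 + 2k3 + k4).
t=0.000000, y=1.340000:
  k1 = f(0.000000, 1.340000) = 2.224400
  k2 = f(0.120000, 1.606928) = 2.238566
  k3 = f(0.120000, 1.608628) = 2.238200
  k4 = f(0.240000, 1.877168) = 2.107744
  y ← 1.340000 + (0.24/6)·(k1 + 2k2 + 2k3 + k4) = 1.871427
t=0.240000, y=1.871427:
  k1 = f(0.240000, 1.871427) = 2.112042
  k2 = f(0.360000, 2.124872) = 1.859535
  k3 = f(0.360000, 2.094571) = 1.896485
  k4 = f(0.480000, 2.326583) = 1.566760
  y ← 1.871427 + (0.24/6)·(k1 + 2k2 + 2k3 + k4) = 2.319061
y(0.48) ≈ 2.3191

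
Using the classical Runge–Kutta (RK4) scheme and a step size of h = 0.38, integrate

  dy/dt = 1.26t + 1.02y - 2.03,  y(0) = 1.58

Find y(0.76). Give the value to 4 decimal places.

1.5788

RK4: k1 = f(t_n, y_n); k2 = f(t_n + h/2, y_n + (h/2)·k1); k3 = f(t_n + h/2, y_n + (h/2)·k2); k4 = f(t_n + h, y_n + h·k3); y_{n+1} = y_n + (h/6)·(k1 + 2k2 + 2k3 + k4).
t=0.000000, y=1.580000:
  k1 = f(0.000000, 1.580000) = -0.418400
  k2 = f(0.190000, 1.500504) = -0.260086
  k3 = f(0.190000, 1.530584) = -0.229405
  k4 = f(0.380000, 1.492826) = -0.028517
  y ← 1.580000 + (0.38/6)·(k1 + 2k2 + 2k3 + k4) = 1.489693
t=0.380000, y=1.489693:
  k1 = f(0.380000, 1.489693) = -0.031713
  k2 = f(0.570000, 1.483668) = 0.201541
  k3 = f(0.570000, 1.527986) = 0.246746
  k4 = f(0.760000, 1.583456) = 0.542726
  y ← 1.489693 + (0.38/6)·(k1 + 2k2 + 2k3 + k4) = 1.578840
y(0.76) ≈ 1.5788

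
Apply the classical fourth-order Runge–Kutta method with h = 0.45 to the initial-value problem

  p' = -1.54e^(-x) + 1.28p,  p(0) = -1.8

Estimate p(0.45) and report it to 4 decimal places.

RK4: k1 = f(x_n, p_n); k2 = f(x_n + h/2, p_n + (h/2)·k1); k3 = f(x_n + h/2, p_n + (h/2)·k2); k4 = f(x_n + h, p_n + h·k3); p_{n+1} = p_n + (h/6)·(k1 + 2k2 + 2k3 + k4).
x=0.000000, p=-1.800000:
  k1 = f(0.000000, -1.800000) = -3.844000
  k2 = f(0.225000, -2.664900) = -4.640787
  k3 = f(0.225000, -2.844177) = -4.870262
  k4 = f(0.450000, -3.991618) = -6.091218
  p ← -1.800000 + (0.45/6)·(k1 + 2k2 + 2k3 + k4) = -3.971799
p(0.45) ≈ -3.9718

-3.9718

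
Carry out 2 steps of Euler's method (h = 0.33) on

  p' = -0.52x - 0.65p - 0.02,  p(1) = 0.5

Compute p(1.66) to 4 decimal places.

Euler: p_{n+1} = p_n + h·f(x_n, p_n).
x=1.000000, p=0.500000: f=-0.865000 → p ← 0.500000 + 0.33·(-0.865000) = 0.214550
x=1.330000, p=0.214550: f=-0.851058 → p ← 0.214550 + 0.33·(-0.851058) = -0.066299
p(1.66) ≈ -0.0663

-0.0663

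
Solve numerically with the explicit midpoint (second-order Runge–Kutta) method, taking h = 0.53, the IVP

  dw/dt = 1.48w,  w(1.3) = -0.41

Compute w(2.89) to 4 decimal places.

-3.7540

Midpoint: k1 = f(t_n, w_n); k2 = f(t_n + h/2, w_n + (h/2)·k1); w_{n+1} = w_n + h·k2.
t=1.300000, w=-0.410000:
  k1 = f(1.300000, -0.410000) = -0.606800
  k2 = f(1.565000, -0.570802) = -0.844787
  w ← -0.410000 + 0.53·(-0.844787) = -0.857737
t=1.830000, w=-0.857737:
  k1 = f(1.830000, -0.857737) = -1.269451
  k2 = f(2.095000, -1.194142) = -1.767330
  w ← -0.857737 + 0.53·(-1.767330) = -1.794422
t=2.360000, w=-1.794422:
  k1 = f(2.360000, -1.794422) = -2.655744
  k2 = f(2.625000, -2.498194) = -3.697327
  w ← -1.794422 + 0.53·(-3.697327) = -3.754005
w(2.89) ≈ -3.7540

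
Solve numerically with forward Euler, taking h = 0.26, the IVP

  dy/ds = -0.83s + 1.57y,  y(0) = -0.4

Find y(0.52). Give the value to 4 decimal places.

Euler: y_{n+1} = y_n + h·f(s_n, y_n).
s=0.000000, y=-0.400000: f=-0.628000 → y ← -0.400000 + 0.26·(-0.628000) = -0.563280
s=0.260000, y=-0.563280: f=-1.100150 → y ← -0.563280 + 0.26·(-1.100150) = -0.849319
y(0.52) ≈ -0.8493

-0.8493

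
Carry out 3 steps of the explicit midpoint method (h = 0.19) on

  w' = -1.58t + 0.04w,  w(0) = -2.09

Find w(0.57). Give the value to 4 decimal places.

Midpoint: k1 = f(t_n, w_n); k2 = f(t_n + h/2, w_n + (h/2)·k1); w_{n+1} = w_n + h·k2.
t=0.000000, w=-2.090000:
  k1 = f(0.000000, -2.090000) = -0.083600
  k2 = f(0.095000, -2.097942) = -0.234018
  w ← -2.090000 + 0.19·(-0.234018) = -2.134463
t=0.190000, w=-2.134463:
  k1 = f(0.190000, -2.134463) = -0.385579
  k2 = f(0.285000, -2.171093) = -0.537144
  w ← -2.134463 + 0.19·(-0.537144) = -2.236521
t=0.380000, w=-2.236521:
  k1 = f(0.380000, -2.236521) = -0.689861
  k2 = f(0.475000, -2.302057) = -0.842582
  w ← -2.236521 + 0.19·(-0.842582) = -2.396611
w(0.57) ≈ -2.3966

-2.3966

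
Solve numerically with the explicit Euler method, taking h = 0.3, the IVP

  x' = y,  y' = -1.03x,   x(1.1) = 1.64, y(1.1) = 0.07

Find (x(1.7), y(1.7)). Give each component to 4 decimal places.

1.5300, -0.9500

Euler on (x,y): x_{n+1} = x_n + h·x', y_{n+1} = y_n + h·y'.
1.100000: (1.640000, 0.070000); f=(0.070000, -1.689200) → (1.661000, -0.436760)
1.400000: (1.661000, -0.436760); f=(-0.436760, -1.710830) → (1.529972, -0.950009)
(x(1.7), y(1.7)) ≈ (1.5300, -0.9500)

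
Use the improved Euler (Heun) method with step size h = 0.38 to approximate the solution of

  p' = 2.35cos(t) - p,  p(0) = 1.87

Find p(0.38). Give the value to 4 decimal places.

Heun: k1 = f(t_n, p_n); k2 = f(t_n + h, p_n + h·k1); p_{n+1} = p_n + (h/2)·(k1 + k2).
t=0.000000, p=1.870000:
  k1 = f(0.000000, 1.870000) = 0.480000
  k2 = f(0.380000, 2.052400) = 0.129962
  p ← 1.870000 + (0.38/2)·(0.480000 + 0.129962) = 1.985893
p(0.38) ≈ 1.9859

1.9859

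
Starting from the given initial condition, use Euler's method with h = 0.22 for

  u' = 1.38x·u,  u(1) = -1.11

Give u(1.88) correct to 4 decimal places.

-4.2861

Euler: u_{n+1} = u_n + h·f(x_n, u_n).
x=1.000000, u=-1.110000: f=-1.531800 → u ← -1.110000 + 0.22·(-1.531800) = -1.446996
x=1.220000, u=-1.446996: f=-2.436162 → u ← -1.446996 + 0.22·(-2.436162) = -1.982952
x=1.440000, u=-1.982952: f=-3.940522 → u ← -1.982952 + 0.22·(-3.940522) = -2.849867
x=1.660000, u=-2.849867: f=-6.528474 → u ← -2.849867 + 0.22·(-6.528474) = -4.286131
u(1.88) ≈ -4.2861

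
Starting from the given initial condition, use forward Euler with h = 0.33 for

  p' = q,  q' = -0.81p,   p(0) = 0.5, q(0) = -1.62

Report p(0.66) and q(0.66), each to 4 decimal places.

Euler on (p,q): p_{n+1} = p_n + h·p', q_{n+1} = q_n + h·q'.
0.000000: (0.500000, -1.620000); f=(-1.620000, -0.405000) → (-0.034600, -1.753650)
0.330000: (-0.034600, -1.753650); f=(-1.753650, 0.028026) → (-0.613305, -1.744401)
(p(0.66), q(0.66)) ≈ (-0.6133, -1.7444)

-0.6133, -1.7444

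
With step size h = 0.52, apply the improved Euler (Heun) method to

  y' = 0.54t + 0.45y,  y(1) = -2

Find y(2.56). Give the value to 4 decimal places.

-1.9924

Heun: k1 = f(t_n, y_n); k2 = f(t_n + h, y_n + h·k1); y_{n+1} = y_n + (h/2)·(k1 + k2).
t=1.000000, y=-2.000000:
  k1 = f(1.000000, -2.000000) = -0.360000
  k2 = f(1.520000, -2.187200) = -0.163440
  y ← -2.000000 + (0.52/2)·(-0.360000 + (-0.163440)) = -2.136094
t=1.520000, y=-2.136094:
  k1 = f(1.520000, -2.136094) = -0.140442
  k2 = f(2.040000, -2.209124) = 0.107494
  y ← -2.136094 + (0.52/2)·(-0.140442 + 0.107494) = -2.144661
t=2.040000, y=-2.144661:
  k1 = f(2.040000, -2.144661) = 0.136503
  k2 = f(2.560000, -2.073680) = 0.449244
  y ← -2.144661 + (0.52/2)·(0.136503 + 0.449244) = -1.992367
y(2.56) ≈ -1.9924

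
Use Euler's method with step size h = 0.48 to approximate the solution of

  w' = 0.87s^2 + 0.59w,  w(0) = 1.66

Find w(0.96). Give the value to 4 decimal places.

2.8296

Euler: w_{n+1} = w_n + h·f(s_n, w_n).
s=0.000000, w=1.660000: f=0.979400 → w ← 1.660000 + 0.48·0.979400 = 2.130112
s=0.480000, w=2.130112: f=1.457214 → w ← 2.130112 + 0.48·1.457214 = 2.829575
w(0.96) ≈ 2.8296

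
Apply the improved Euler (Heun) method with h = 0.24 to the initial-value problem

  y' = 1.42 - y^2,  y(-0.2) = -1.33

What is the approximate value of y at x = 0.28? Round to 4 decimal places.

-1.6566

Heun: k1 = f(x_n, y_n); k2 = f(x_n + h, y_n + h·k1); y_{n+1} = y_n + (h/2)·(k1 + k2).
x=-0.200000, y=-1.330000:
  k1 = f(-0.200000, -1.330000) = -0.348900
  k2 = f(0.040000, -1.413736) = -0.578649
  y ← -1.330000 + (0.24/2)·(-0.348900 + (-0.578649)) = -1.441306
x=0.040000, y=-1.441306:
  k1 = f(0.040000, -1.441306) = -0.657363
  k2 = f(0.280000, -1.599073) = -1.137034
  y ← -1.441306 + (0.24/2)·(-0.657363 + (-1.137034)) = -1.656634
y(0.28) ≈ -1.6566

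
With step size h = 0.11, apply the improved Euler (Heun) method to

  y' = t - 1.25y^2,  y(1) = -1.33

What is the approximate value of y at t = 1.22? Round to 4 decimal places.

Heun: k1 = f(t_n, y_n); k2 = f(t_n + h, y_n + h·k1); y_{n+1} = y_n + (h/2)·(k1 + k2).
t=1.000000, y=-1.330000:
  k1 = f(1.000000, -1.330000) = -1.211125
  k2 = f(1.110000, -1.463224) = -1.566280
  y ← -1.330000 + (0.11/2)·(-1.211125 + (-1.566280)) = -1.482757
t=1.110000, y=-1.482757:
  k1 = f(1.110000, -1.482757) = -1.638211
  k2 = f(1.220000, -1.662961) = -2.236797
  y ← -1.482757 + (0.11/2)·(-1.638211 + (-2.236797)) = -1.695883
y(1.22) ≈ -1.6959

-1.6959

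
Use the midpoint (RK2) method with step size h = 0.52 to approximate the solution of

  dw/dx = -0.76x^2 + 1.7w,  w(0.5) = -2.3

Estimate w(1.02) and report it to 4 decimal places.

Midpoint: k1 = f(x_n, w_n); k2 = f(x_n + h/2, w_n + (h/2)·k1); w_{n+1} = w_n + h·k2.
x=0.500000, w=-2.300000:
  k1 = f(0.500000, -2.300000) = -4.100000
  k2 = f(0.760000, -3.366000) = -6.161176
  w ← -2.300000 + 0.52·(-6.161176) = -5.503812
w(1.02) ≈ -5.5038

-5.5038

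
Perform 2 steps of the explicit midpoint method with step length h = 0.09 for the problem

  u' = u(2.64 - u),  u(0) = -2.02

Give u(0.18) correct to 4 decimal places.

Midpoint: k1 = f(x_n, u_n); k2 = f(x_n + h/2, u_n + (h/2)·k1); u_{n+1} = u_n + h·k2.
x=0.000000, u=-2.020000:
  k1 = f(0.000000, -2.020000) = -9.413200
  k2 = f(0.045000, -2.443594) = -12.422240
  u ← -2.020000 + 0.09·(-12.422240) = -3.138002
x=0.090000, u=-3.138002:
  k1 = f(0.090000, -3.138002) = -18.131378
  k2 = f(0.135000, -3.953914) = -26.071765
  u ← -3.138002 + 0.09·(-26.071765) = -5.484460
u(0.18) ≈ -5.4845

-5.4845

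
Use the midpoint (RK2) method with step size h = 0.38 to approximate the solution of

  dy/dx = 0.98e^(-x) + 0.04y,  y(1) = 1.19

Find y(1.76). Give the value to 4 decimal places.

1.4210

Midpoint: k1 = f(x_n, y_n); k2 = f(x_n + h/2, y_n + (h/2)·k1); y_{n+1} = y_n + h·k2.
x=1.000000, y=1.190000:
  k1 = f(1.000000, 1.190000) = 0.408122
  k2 = f(1.190000, 1.267543) = 0.348839
  y ← 1.190000 + 0.38·0.348839 = 1.322559
x=1.380000, y=1.322559:
  k1 = f(1.380000, 1.322559) = 0.299449
  k2 = f(1.570000, 1.379454) = 0.259062
  y ← 1.322559 + 0.38·0.259062 = 1.421002
y(1.76) ≈ 1.4210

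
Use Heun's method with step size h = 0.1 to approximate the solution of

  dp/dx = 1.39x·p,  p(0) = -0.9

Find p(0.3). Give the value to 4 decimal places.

-0.9580

Heun: k1 = f(x_n, p_n); k2 = f(x_n + h, p_n + h·k1); p_{n+1} = p_n + (h/2)·(k1 + k2).
x=0.000000, p=-0.900000:
  k1 = f(0.000000, -0.900000) = 0.000000
  k2 = f(0.100000, -0.900000) = -0.125100
  p ← -0.900000 + (0.1/2)·(0.000000 + (-0.125100)) = -0.906255
x=0.100000, p=-0.906255:
  k1 = f(0.100000, -0.906255) = -0.125969
  k2 = f(0.200000, -0.918852) = -0.255441
  p ← -0.906255 + (0.1/2)·(-0.125969 + (-0.255441)) = -0.925326
x=0.200000, p=-0.925326:
  k1 = f(0.200000, -0.925326) = -0.257240
  k2 = f(0.300000, -0.951050) = -0.396588
  p ← -0.925326 + (0.1/2)·(-0.257240 + (-0.396588)) = -0.958017
p(0.3) ≈ -0.9580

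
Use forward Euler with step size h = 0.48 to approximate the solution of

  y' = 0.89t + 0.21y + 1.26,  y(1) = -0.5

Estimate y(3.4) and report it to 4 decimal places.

Euler: y_{n+1} = y_n + h·f(t_n, y_n).
t=1.000000, y=-0.500000: f=2.045000 → y ← -0.500000 + 0.48·2.045000 = 0.481600
t=1.480000, y=0.481600: f=2.678336 → y ← 0.481600 + 0.48·2.678336 = 1.767201
t=1.960000, y=1.767201: f=3.375512 → y ← 1.767201 + 0.48·3.375512 = 3.387447
t=2.440000, y=3.387447: f=4.142964 → y ← 3.387447 + 0.48·4.142964 = 5.376070
t=2.920000, y=5.376070: f=4.987775 → y ← 5.376070 + 0.48·4.987775 = 7.770202
y(3.4) ≈ 7.7702

7.7702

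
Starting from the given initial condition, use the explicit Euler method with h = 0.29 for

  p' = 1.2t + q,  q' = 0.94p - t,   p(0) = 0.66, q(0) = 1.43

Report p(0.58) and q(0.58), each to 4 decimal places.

Euler on (p,q): p_{n+1} = p_n + h·p', q_{n+1} = q_n + h·q'.
0.000000: (0.660000, 1.430000); f=(1.430000, 0.620400) → (1.074700, 1.609916)
0.290000: (1.074700, 1.609916); f=(1.957916, 0.720218) → (1.642496, 1.818779)
(p(0.58), q(0.58)) ≈ (1.6425, 1.8188)

1.6425, 1.8188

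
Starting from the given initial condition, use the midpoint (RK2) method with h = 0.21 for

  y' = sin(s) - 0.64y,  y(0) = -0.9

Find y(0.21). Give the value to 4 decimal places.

Midpoint: k1 = f(s_n, y_n); k2 = f(s_n + h/2, y_n + (h/2)·k1); y_{n+1} = y_n + h·k2.
s=0.000000, y=-0.900000:
  k1 = f(0.000000, -0.900000) = 0.576000
  k2 = f(0.105000, -0.839520) = 0.642100
  y ← -0.900000 + 0.21·0.642100 = -0.765159
y(0.21) ≈ -0.7652

-0.7652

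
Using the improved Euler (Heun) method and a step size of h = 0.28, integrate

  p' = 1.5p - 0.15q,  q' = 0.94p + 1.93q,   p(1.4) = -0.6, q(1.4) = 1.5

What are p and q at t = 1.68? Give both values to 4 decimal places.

-0.9949, 2.2876

Heun on (p,q): k1 = f(t_n, state_n); k2 = f(t_n + h, state_n + h·k1); state_{n+1} = state_n + (h/2)·(k1 + k2).
1.400000: (-0.600000, 1.500000)
  k1 = (-1.125000, 2.331000)
  predictor → (-0.915000, 2.152680)
  k2 = (-1.695402, 3.294572)
  → (-0.994856, 2.287580)
(p(1.68), q(1.68)) ≈ (-0.9949, 2.2876)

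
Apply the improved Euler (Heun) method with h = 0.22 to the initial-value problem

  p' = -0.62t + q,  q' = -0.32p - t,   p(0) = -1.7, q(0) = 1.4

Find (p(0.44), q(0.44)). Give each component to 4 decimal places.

-1.1068, 1.4997

Heun on (p,q): k1 = f(t_n, state_n); k2 = f(t_n + h, state_n + h·k1); state_{n+1} = state_n + (h/2)·(k1 + k2).
0.000000: (-1.700000, 1.400000)
  k1 = (1.400000, 0.544000)
  predictor → (-1.392000, 1.519680)
  k2 = (1.383280, 0.225440)
  → (-1.393839, 1.484638)
0.220000: (-1.393839, 1.484638)
  k1 = (1.348238, 0.226029)
  predictor → (-1.097227, 1.534365)
  k2 = (1.261565, -0.088887)
  → (-1.106761, 1.499724)
(p(0.44), q(0.44)) ≈ (-1.1068, 1.4997)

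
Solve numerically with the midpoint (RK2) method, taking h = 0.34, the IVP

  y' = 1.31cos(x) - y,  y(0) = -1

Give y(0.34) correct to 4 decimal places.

Midpoint: k1 = f(x_n, y_n); k2 = f(x_n + h/2, y_n + (h/2)·k1); y_{n+1} = y_n + h·k2.
x=0.000000, y=-1.000000:
  k1 = f(0.000000, -1.000000) = 2.310000
  k2 = f(0.170000, -0.607300) = 1.898416
  y ← -1.000000 + 0.34·1.898416 = -0.354539
y(0.34) ≈ -0.3545

-0.3545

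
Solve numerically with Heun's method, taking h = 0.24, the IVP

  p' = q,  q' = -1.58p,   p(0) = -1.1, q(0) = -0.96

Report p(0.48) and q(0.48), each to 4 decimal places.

Heun on (p,q): k1 = f(t_n, state_n); k2 = f(t_n + h, state_n + h·k1); state_{n+1} = state_n + (h/2)·(k1 + k2).
0.000000: (-1.100000, -0.960000)
  k1 = (-0.960000, 1.738000)
  predictor → (-1.330400, -0.542880)
  k2 = (-0.542880, 2.102032)
  → (-1.280346, -0.499196)
0.240000: (-1.280346, -0.499196)
  k1 = (-0.499196, 2.022946)
  predictor → (-1.400153, -0.013689)
  k2 = (-0.013689, 2.212241)
  → (-1.341892, 0.009026)
(p(0.48), q(0.48)) ≈ (-1.3419, 0.0090)

-1.3419, 0.0090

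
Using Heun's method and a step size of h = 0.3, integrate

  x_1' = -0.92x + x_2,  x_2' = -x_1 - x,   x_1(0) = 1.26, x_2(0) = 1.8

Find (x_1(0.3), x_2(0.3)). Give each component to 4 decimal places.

1.7019, 1.2960

Heun on (x_1,x_2): k1 = f(x_n, state_n); k2 = f(x_n + h, state_n + h·k1); state_{n+1} = state_n + (h/2)·(k1 + k2).
0.000000: (1.260000, 1.800000)
  k1 = (1.800000, -1.260000)
  predictor → (1.800000, 1.422000)
  k2 = (1.146000, -2.100000)
  → (1.701900, 1.296000)
(x_1(0.3), x_2(0.3)) ≈ (1.7019, 1.2960)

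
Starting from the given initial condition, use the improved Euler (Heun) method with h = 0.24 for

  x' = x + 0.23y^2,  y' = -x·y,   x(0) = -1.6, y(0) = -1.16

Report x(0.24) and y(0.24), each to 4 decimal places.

-1.9129, -1.7506

Heun on (x,y): k1 = f(t_n, state_n); k2 = f(t_n + h, state_n + h·k1); state_{n+1} = state_n + (h/2)·(k1 + k2).
0.000000: (-1.600000, -1.160000)
  k1 = (-1.290512, -1.856000)
  predictor → (-1.909723, -1.605440)
  k2 = (-1.316912, -3.065946)
  → (-1.912891, -1.750633)
(x(0.24), y(0.24)) ≈ (-1.9129, -1.7506)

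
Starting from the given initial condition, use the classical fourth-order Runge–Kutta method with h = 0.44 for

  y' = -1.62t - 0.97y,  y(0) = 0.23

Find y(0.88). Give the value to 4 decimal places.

RK4: k1 = f(t_n, y_n); k2 = f(t_n + h/2, y_n + (h/2)·k1); k3 = f(t_n + h/2, y_n + (h/2)·k2); k4 = f(t_n + h, y_n + h·k3); y_{n+1} = y_n + (h/6)·(k1 + 2k2 + 2k3 + k4).
t=0.000000, y=0.230000:
  k1 = f(0.000000, 0.230000) = -0.223100
  k2 = f(0.220000, 0.180918) = -0.531890
  k3 = f(0.220000, 0.112984) = -0.465995
  k4 = f(0.440000, 0.024962) = -0.737014
  y ← 0.230000 + (0.44/6)·(k1 + 2k2 + 2k3 + k4) = 0.013235
t=0.440000, y=0.013235:
  k1 = f(0.440000, 0.013235) = -0.725638
  k2 = f(0.660000, -0.146405) = -0.927187
  k3 = f(0.660000, -0.190746) = -0.884176
  k4 = f(0.880000, -0.375802) = -1.061072
  y ← 0.013235 + (0.44/6)·(k1 + 2k2 + 2k3 + k4) = -0.383457
y(0.88) ≈ -0.3835

-0.3835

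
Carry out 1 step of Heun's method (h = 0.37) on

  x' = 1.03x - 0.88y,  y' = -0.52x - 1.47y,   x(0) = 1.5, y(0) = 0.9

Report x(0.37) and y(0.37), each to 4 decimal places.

Heun on (x,y): k1 = f(t_n, state_n); k2 = f(t_n + h, state_n + h·k1); state_{n+1} = state_n + (h/2)·(k1 + k2).
0.000000: (1.500000, 0.900000)
  k1 = (0.753000, -2.103000)
  predictor → (1.778610, 0.121890)
  k2 = (1.724705, -1.104056)
  → (1.958375, 0.306695)
(x(0.37), y(0.37)) ≈ (1.9584, 0.3067)

1.9584, 0.3067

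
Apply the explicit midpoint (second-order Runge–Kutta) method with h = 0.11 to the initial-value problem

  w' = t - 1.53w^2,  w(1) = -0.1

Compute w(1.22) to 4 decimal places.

0.1429

Midpoint: k1 = f(t_n, w_n); k2 = f(t_n + h/2, w_n + (h/2)·k1); w_{n+1} = w_n + h·k2.
t=1.000000, w=-0.100000:
  k1 = f(1.000000, -0.100000) = 0.984700
  k2 = f(1.055000, -0.045842) = 1.051785
  w ← -0.100000 + 0.11·1.051785 = 0.015696
t=1.110000, w=0.015696:
  k1 = f(1.110000, 0.015696) = 1.109623
  k2 = f(1.165000, 0.076726) = 1.155993
  w ← 0.015696 + 0.11·1.155993 = 0.142856
w(1.22) ≈ 0.1429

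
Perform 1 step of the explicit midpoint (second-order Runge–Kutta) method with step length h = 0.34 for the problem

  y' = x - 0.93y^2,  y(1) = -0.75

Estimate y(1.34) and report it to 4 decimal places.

Midpoint: k1 = f(x_n, y_n); k2 = f(x_n + h/2, y_n + (h/2)·k1); y_{n+1} = y_n + h·k2.
x=1.000000, y=-0.750000:
  k1 = f(1.000000, -0.750000) = 0.476875
  k2 = f(1.170000, -0.668931) = 0.753854
  y ← -0.750000 + 0.34·0.753854 = -0.493690
y(1.34) ≈ -0.4937

-0.4937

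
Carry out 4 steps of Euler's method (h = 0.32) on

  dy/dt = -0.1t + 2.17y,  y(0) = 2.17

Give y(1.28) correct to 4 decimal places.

17.7916

Euler: y_{n+1} = y_n + h·f(t_n, y_n).
t=0.000000, y=2.170000: f=4.708900 → y ← 2.170000 + 0.32·4.708900 = 3.676848
t=0.320000, y=3.676848: f=7.946760 → y ← 3.676848 + 0.32·7.946760 = 6.219811
t=0.640000, y=6.219811: f=13.432990 → y ← 6.219811 + 0.32·13.432990 = 10.518368
t=0.960000, y=10.518368: f=22.728859 → y ← 10.518368 + 0.32·22.728859 = 17.791603
y(1.28) ≈ 17.7916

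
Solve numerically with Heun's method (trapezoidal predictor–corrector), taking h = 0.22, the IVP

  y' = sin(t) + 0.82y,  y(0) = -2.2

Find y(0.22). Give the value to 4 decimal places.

Heun: k1 = f(t_n, y_n); k2 = f(t_n + h, y_n + h·k1); y_{n+1} = y_n + (h/2)·(k1 + k2).
t=0.000000, y=-2.200000:
  k1 = f(0.000000, -2.200000) = -1.804000
  k2 = f(0.220000, -2.596880) = -1.911212
  y ← -2.200000 + (0.22/2)·(-1.804000 + (-1.911212)) = -2.608673
y(0.22) ≈ -2.6087

-2.6087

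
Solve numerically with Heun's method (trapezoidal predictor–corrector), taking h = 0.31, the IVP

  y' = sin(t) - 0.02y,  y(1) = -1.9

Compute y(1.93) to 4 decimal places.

Heun: k1 = f(t_n, y_n); k2 = f(t_n + h, y_n + h·k1); y_{n+1} = y_n + (h/2)·(k1 + k2).
t=1.000000, y=-1.900000:
  k1 = f(1.000000, -1.900000) = 0.879471
  k2 = f(1.310000, -1.627364) = 0.998732
  y ← -1.900000 + (0.31/2)·(0.879471 + 0.998732) = -1.608879
t=1.310000, y=-1.608879:
  k1 = f(1.310000, -1.608879) = 0.998363
  k2 = f(1.620000, -1.299386) = 1.024777
  y ← -1.608879 + (0.31/2)·(0.998363 + 1.024777) = -1.295292
t=1.620000, y=-1.295292:
  k1 = f(1.620000, -1.295292) = 1.024696
  k2 = f(1.930000, -0.977636) = 0.955730
  y ← -1.295292 + (0.31/2)·(1.024696 + 0.955730) = -0.988326
y(1.93) ≈ -0.9883

-0.9883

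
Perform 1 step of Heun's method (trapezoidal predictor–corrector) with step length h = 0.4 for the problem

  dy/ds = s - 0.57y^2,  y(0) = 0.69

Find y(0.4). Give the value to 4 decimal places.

0.6772

Heun: k1 = f(s_n, y_n); k2 = f(s_n + h, y_n + h·k1); y_{n+1} = y_n + (h/2)·(k1 + k2).
s=0.000000, y=0.690000:
  k1 = f(0.000000, 0.690000) = -0.271377
  k2 = f(0.400000, 0.581449) = 0.207293
  y ← 0.690000 + (0.4/2)·(-0.271377 + 0.207293) = 0.677183
y(0.4) ≈ 0.6772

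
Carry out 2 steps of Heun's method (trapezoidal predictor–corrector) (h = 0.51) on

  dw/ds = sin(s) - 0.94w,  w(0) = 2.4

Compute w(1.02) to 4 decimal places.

1.3305

Heun: k1 = f(s_n, w_n); k2 = f(s_n + h, w_n + h·k1); w_{n+1} = w_n + (h/2)·(k1 + k2).
s=0.000000, w=2.400000:
  k1 = f(0.000000, 2.400000) = -2.256000
  k2 = f(0.510000, 1.249440) = -0.686296
  w ← 2.400000 + (0.51/2)·(-2.256000 + (-0.686296)) = 1.649714
s=0.510000, w=1.649714:
  k1 = f(0.510000, 1.649714) = -1.062554
  k2 = f(1.020000, 1.107812) = -0.189235
  w ← 1.649714 + (0.51/2)·(-1.062554 + (-0.189235)) = 1.330508
w(1.02) ≈ 1.3305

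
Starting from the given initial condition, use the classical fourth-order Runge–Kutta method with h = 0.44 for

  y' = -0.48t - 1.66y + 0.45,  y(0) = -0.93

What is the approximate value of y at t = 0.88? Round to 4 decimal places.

-0.1304

RK4: k1 = f(t_n, y_n); k2 = f(t_n + h/2, y_n + (h/2)·k1); k3 = f(t_n + h/2, y_n + (h/2)·k2); k4 = f(t_n + h, y_n + h·k3); y_{n+1} = y_n + (h/6)·(k1 + 2k2 + 2k3 + k4).
t=0.000000, y=-0.930000:
  k1 = f(0.000000, -0.930000) = 1.993800
  k2 = f(0.220000, -0.491364) = 1.160064
  k3 = f(0.220000, -0.674786) = 1.464545
  k4 = f(0.440000, -0.285600) = 0.712897
  y ← -0.930000 + (0.44/6)·(k1 + 2k2 + 2k3 + k4) = -0.346566
t=0.440000, y=-0.346566:
  k1 = f(0.440000, -0.346566) = 0.814100
  k2 = f(0.660000, -0.167464) = 0.411191
  k3 = f(0.660000, -0.256104) = 0.558333
  k4 = f(0.880000, -0.100900) = 0.195093
  y ← -0.346566 + (0.44/6)·(k1 + 2k2 + 2k3 + k4) = -0.130362
y(0.88) ≈ -0.1304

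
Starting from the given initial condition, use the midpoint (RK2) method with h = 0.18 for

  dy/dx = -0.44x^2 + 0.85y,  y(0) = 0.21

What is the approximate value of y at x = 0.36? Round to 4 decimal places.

Midpoint: k1 = f(x_n, y_n); k2 = f(x_n + h/2, y_n + (h/2)·k1); y_{n+1} = y_n + h·k2.
x=0.000000, y=0.210000:
  k1 = f(0.000000, 0.210000) = 0.178500
  k2 = f(0.090000, 0.226065) = 0.188591
  y ← 0.210000 + 0.18·0.188591 = 0.243946
x=0.180000, y=0.243946:
  k1 = f(0.180000, 0.243946) = 0.193098
  k2 = f(0.270000, 0.261325) = 0.190050
  y ← 0.243946 + 0.18·0.190050 = 0.278156
y(0.36) ≈ 0.2782

0.2782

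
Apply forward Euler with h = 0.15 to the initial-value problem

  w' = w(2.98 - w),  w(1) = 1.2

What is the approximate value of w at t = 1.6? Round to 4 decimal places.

2.4309

Euler: w_{n+1} = w_n + h·f(t_n, w_n).
t=1.000000, w=1.200000: f=2.136000 → w ← 1.200000 + 0.15·2.136000 = 1.520400
t=1.150000, w=1.520400: f=2.219176 → w ← 1.520400 + 0.15·2.219176 = 1.853276
t=1.300000, w=1.853276: f=2.088130 → w ← 1.853276 + 0.15·2.088130 = 2.166496
t=1.450000, w=2.166496: f=1.762453 → w ← 2.166496 + 0.15·1.762453 = 2.430864
w(1.6) ≈ 2.4309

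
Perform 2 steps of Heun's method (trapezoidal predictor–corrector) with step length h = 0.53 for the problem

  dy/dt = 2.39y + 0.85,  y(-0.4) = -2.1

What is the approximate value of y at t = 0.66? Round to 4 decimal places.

Heun: k1 = f(t_n, y_n); k2 = f(t_n + h, y_n + h·k1); y_{n+1} = y_n + (h/2)·(k1 + k2).
t=-0.400000, y=-2.100000:
  k1 = f(-0.400000, -2.100000) = -4.169000
  k2 = f(0.130000, -4.309570) = -9.449872
  y ← -2.100000 + (0.53/2)·(-4.169000 + (-9.449872)) = -5.709001
t=0.130000, y=-5.709001:
  k1 = f(0.130000, -5.709001) = -12.794513
  k2 = f(0.660000, -12.490093) = -29.001322
  y ← -5.709001 + (0.53/2)·(-12.794513 + (-29.001322)) = -16.784897
y(0.66) ≈ -16.7849

-16.7849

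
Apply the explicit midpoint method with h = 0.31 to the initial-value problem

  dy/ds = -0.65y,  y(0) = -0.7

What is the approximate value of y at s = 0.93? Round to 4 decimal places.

-0.3843

Midpoint: k1 = f(s_n, y_n); k2 = f(s_n + h/2, y_n + (h/2)·k1); y_{n+1} = y_n + h·k2.
s=0.000000, y=-0.700000:
  k1 = f(0.000000, -0.700000) = 0.455000
  k2 = f(0.155000, -0.629475) = 0.409159
  y ← -0.700000 + 0.31·0.409159 = -0.573161
s=0.310000, y=-0.573161:
  k1 = f(0.310000, -0.573161) = 0.372555
  k2 = f(0.465000, -0.515415) = 0.335020
  y ← -0.573161 + 0.31·0.335020 = -0.469305
s=0.620000, y=-0.469305:
  k1 = f(0.620000, -0.469305) = 0.305048
  k2 = f(0.775000, -0.422022) = 0.274314
  y ← -0.469305 + 0.31·0.274314 = -0.384267
y(0.93) ≈ -0.3843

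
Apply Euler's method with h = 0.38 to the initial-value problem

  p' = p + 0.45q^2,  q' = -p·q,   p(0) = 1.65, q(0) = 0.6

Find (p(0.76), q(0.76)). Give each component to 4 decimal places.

Euler on (p,q): p_{n+1} = p_n + h·p', q_{n+1} = q_n + h·q'.
0.000000: (1.650000, 0.600000); f=(1.812000, -0.990000) → (2.338560, 0.223800)
0.380000: (2.338560, 0.223800); f=(2.361099, -0.523370) → (3.235778, 0.024920)
(p(0.76), q(0.76)) ≈ (3.2358, 0.0249)

3.2358, 0.0249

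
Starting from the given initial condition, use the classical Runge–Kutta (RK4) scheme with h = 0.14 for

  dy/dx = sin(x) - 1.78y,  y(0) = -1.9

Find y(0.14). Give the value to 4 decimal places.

RK4: k1 = f(x_n, y_n); k2 = f(x_n + h/2, y_n + (h/2)·k1); k3 = f(x_n + h/2, y_n + (h/2)·k2); k4 = f(x_n + h, y_n + h·k3); y_{n+1} = y_n + (h/6)·(k1 + 2k2 + 2k3 + k4).
x=0.000000, y=-1.900000:
  k1 = f(0.000000, -1.900000) = 3.382000
  k2 = f(0.070000, -1.663260) = 3.030546
  k3 = f(0.070000, -1.687862) = 3.074337
  k4 = f(0.140000, -1.469593) = 2.755418
  y ← -1.900000 + (0.14/6)·(k1 + 2k2 + 2k3 + k4) = -1.471899
y(0.14) ≈ -1.4719

-1.4719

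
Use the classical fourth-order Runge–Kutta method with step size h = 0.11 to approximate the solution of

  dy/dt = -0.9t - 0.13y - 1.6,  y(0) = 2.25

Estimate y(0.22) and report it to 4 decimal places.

RK4: k1 = f(t_n, y_n); k2 = f(t_n + h/2, y_n + (h/2)·k1); k3 = f(t_n + h/2, y_n + (h/2)·k2); k4 = f(t_n + h, y_n + h·k3); y_{n+1} = y_n + (h/6)·(k1 + 2k2 + 2k3 + k4).
t=0.000000, y=2.250000:
  k1 = f(0.000000, 2.250000) = -1.892500
  k2 = f(0.055000, 2.145913) = -1.928469
  k3 = f(0.055000, 2.143934) = -1.928211
  k4 = f(0.110000, 2.037897) = -1.963927
  y ← 2.250000 + (0.11/6)·(k1 + 2k2 + 2k3 + k4) = 2.037887
t=0.110000, y=2.037887:
  k1 = f(0.110000, 2.037887) = -1.963925
  k2 = f(0.165000, 1.929871) = -1.999383
  k3 = f(0.165000, 1.927921) = -1.999130
  k4 = f(0.220000, 1.817983) = -2.034338
  y ← 2.037887 + (0.11/6)·(k1 + 2k2 + 2k3 + k4) = 1.817974
y(0.22) ≈ 1.8180

1.8180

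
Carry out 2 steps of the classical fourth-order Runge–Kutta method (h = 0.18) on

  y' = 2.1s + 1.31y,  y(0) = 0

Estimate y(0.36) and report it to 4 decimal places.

0.1602

RK4: k1 = f(s_n, y_n); k2 = f(s_n + h/2, y_n + (h/2)·k1); k3 = f(s_n + h/2, y_n + (h/2)·k2); k4 = f(s_n + h, y_n + h·k3); y_{n+1} = y_n + (h/6)·(k1 + 2k2 + 2k3 + k4).
s=0.000000, y=0.000000:
  k1 = f(0.000000, 0.000000) = 0.000000
  k2 = f(0.090000, 0.000000) = 0.189000
  k3 = f(0.090000, 0.017010) = 0.211283
  k4 = f(0.180000, 0.038031) = 0.427821
  y ← 0.000000 + (0.18/6)·(k1 + 2k2 + 2k3 + k4) = 0.036852
s=0.180000, y=0.036852:
  k1 = f(0.180000, 0.036852) = 0.426276
  k2 = f(0.270000, 0.075216) = 0.665533
  k3 = f(0.270000, 0.096750) = 0.693742
  k4 = f(0.360000, 0.161725) = 0.967860
  y ← 0.036852 + (0.18/6)·(k1 + 2k2 + 2k3 + k4) = 0.160232
y(0.36) ≈ 0.1602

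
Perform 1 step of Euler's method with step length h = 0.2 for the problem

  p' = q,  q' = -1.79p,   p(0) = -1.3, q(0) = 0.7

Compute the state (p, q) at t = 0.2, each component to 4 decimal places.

-1.1600, 1.1654

Euler on (p,q): p_{n+1} = p_n + h·p', q_{n+1} = q_n + h·q'.
0.000000: (-1.300000, 0.700000); f=(0.700000, 2.327000) → (-1.160000, 1.165400)
(p(0.2), q(0.2)) ≈ (-1.1600, 1.1654)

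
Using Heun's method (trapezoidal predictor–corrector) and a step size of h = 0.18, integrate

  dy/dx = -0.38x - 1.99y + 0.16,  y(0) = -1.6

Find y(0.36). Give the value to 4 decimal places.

Heun: k1 = f(x_n, y_n); k2 = f(x_n + h, y_n + h·k1); y_{n+1} = y_n + (h/2)·(k1 + k2).
x=0.000000, y=-1.600000:
  k1 = f(0.000000, -1.600000) = 3.344000
  k2 = f(0.180000, -0.998080) = 2.077779
  y ← -1.600000 + (0.18/2)·(3.344000 + 2.077779) = -1.112040
x=0.180000, y=-1.112040:
  k1 = f(0.180000, -1.112040) = 2.304559
  k2 = f(0.360000, -0.697219) = 1.410666
  y ← -1.112040 + (0.18/2)·(2.304559 + 1.410666) = -0.777670
y(0.36) ≈ -0.7777

-0.7777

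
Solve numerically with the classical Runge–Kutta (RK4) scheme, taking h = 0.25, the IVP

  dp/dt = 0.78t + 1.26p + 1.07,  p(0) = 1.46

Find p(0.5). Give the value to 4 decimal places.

3.6080

RK4: k1 = f(t_n, p_n); k2 = f(t_n + h/2, p_n + (h/2)·k1); k3 = f(t_n + h/2, p_n + (h/2)·k2); k4 = f(t_n + h, p_n + h·k3); p_{n+1} = p_n + (h/6)·(k1 + 2k2 + 2k3 + k4).
t=0.000000, p=1.460000:
  k1 = f(0.000000, 1.460000) = 2.909600
  k2 = f(0.125000, 1.823700) = 3.465362
  k3 = f(0.125000, 1.893170) = 3.552895
  k4 = f(0.250000, 2.348224) = 4.223762
  p ← 1.460000 + (0.25/6)·(k1 + 2k2 + 2k3 + k4) = 2.342078
t=0.250000, p=2.342078:
  k1 = f(0.250000, 2.342078) = 4.216018
  k2 = f(0.375000, 2.869080) = 4.977541
  k3 = f(0.375000, 2.964271) = 5.097481
  k4 = f(0.500000, 3.616448) = 6.016725
  p ← 2.342078 + (0.25/6)·(k1 + 2k2 + 2k3 + k4) = 3.608028
p(0.5) ≈ 3.6080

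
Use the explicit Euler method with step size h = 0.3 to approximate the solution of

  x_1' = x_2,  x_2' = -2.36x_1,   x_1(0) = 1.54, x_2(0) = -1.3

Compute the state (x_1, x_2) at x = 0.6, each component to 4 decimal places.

0.4329, -3.2045

Euler on (x_1,x_2): x_1_{n+1} = x_1_n + h·x_1', x_2_{n+1} = x_2_n + h·x_2'.
0.000000: (1.540000, -1.300000); f=(-1.300000, -3.634400) → (1.150000, -2.390320)
0.300000: (1.150000, -2.390320); f=(-2.390320, -2.714000) → (0.432904, -3.204520)
(x_1(0.6), x_2(0.6)) ≈ (0.4329, -3.2045)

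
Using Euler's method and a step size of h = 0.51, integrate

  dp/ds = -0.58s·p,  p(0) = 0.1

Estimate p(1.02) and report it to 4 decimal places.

Euler: p_{n+1} = p_n + h·f(s_n, p_n).
s=0.000000, p=0.100000: f=0.000000 → p ← 0.100000 + 0.51·0.000000 = 0.100000
s=0.510000, p=0.100000: f=-0.029580 → p ← 0.100000 + 0.51·(-0.029580) = 0.084914
p(1.02) ≈ 0.0849

0.0849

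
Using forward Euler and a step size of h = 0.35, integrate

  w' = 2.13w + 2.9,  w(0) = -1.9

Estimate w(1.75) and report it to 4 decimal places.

-10.0869

Euler: w_{n+1} = w_n + h·f(t_n, w_n).
t=0.000000, w=-1.900000: f=-1.147000 → w ← -1.900000 + 0.35·(-1.147000) = -2.301450
t=0.350000, w=-2.301450: f=-2.002088 → w ← -2.301450 + 0.35·(-2.002088) = -3.002181
t=0.700000, w=-3.002181: f=-3.494645 → w ← -3.002181 + 0.35·(-3.494645) = -4.225307
t=1.050000, w=-4.225307: f=-6.099904 → w ← -4.225307 + 0.35·(-6.099904) = -6.360273
t=1.400000, w=-6.360273: f=-10.647382 → w ← -6.360273 + 0.35·(-10.647382) = -10.086857
w(1.75) ≈ -10.0869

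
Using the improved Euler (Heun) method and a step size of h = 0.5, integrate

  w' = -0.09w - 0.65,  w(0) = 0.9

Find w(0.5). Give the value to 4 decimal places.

0.5427

Heun: k1 = f(x_n, w_n); k2 = f(x_n + h, w_n + h·k1); w_{n+1} = w_n + (h/2)·(k1 + k2).
x=0.000000, w=0.900000:
  k1 = f(0.000000, 0.900000) = -0.731000
  k2 = f(0.500000, 0.534500) = -0.698105
  w ← 0.900000 + (0.5/2)·(-0.731000 + (-0.698105)) = 0.542724
w(0.5) ≈ 0.5427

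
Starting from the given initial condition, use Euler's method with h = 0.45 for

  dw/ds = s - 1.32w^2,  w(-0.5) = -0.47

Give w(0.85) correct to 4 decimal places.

-2.0086

Euler: w_{n+1} = w_n + h·f(s_n, w_n).
s=-0.500000, w=-0.470000: f=-0.791588 → w ← -0.470000 + 0.45·(-0.791588) = -0.826215
s=-0.050000, w=-0.826215: f=-0.951072 → w ← -0.826215 + 0.45·(-0.951072) = -1.254197
s=0.400000, w=-1.254197: f=-1.676374 → w ← -1.254197 + 0.45·(-1.676374) = -2.008565
w(0.85) ≈ -2.0086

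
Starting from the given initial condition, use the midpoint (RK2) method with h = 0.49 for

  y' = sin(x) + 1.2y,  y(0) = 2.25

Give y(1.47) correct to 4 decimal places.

Midpoint: k1 = f(x_n, y_n); k2 = f(x_n + h/2, y_n + (h/2)·k1); y_{n+1} = y_n + h·k2.
x=0.000000, y=2.250000:
  k1 = f(0.000000, 2.250000) = 2.700000
  k2 = f(0.245000, 2.911500) = 3.736356
  y ← 2.250000 + 0.49·3.736356 = 4.080815
x=0.490000, y=4.080815:
  k1 = f(0.490000, 4.080815) = 5.367603
  k2 = f(0.735000, 5.395877) = 7.145640
  y ← 4.080815 + 0.49·7.145640 = 7.582178
x=0.980000, y=7.582178:
  k1 = f(0.980000, 7.582178) = 9.929111
  k2 = f(1.225000, 10.014810) = 12.958578
  y ← 7.582178 + 0.49·12.958578 = 13.931882
y(1.47) ≈ 13.9319

13.9319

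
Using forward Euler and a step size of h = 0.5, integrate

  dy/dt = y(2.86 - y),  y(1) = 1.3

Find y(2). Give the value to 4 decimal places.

Euler: y_{n+1} = y_n + h·f(t_n, y_n).
t=1.000000, y=1.300000: f=2.028000 → y ← 1.300000 + 0.5·2.028000 = 2.314000
t=1.500000, y=2.314000: f=1.263444 → y ← 2.314000 + 0.5·1.263444 = 2.945722
y(2) ≈ 2.9457

2.9457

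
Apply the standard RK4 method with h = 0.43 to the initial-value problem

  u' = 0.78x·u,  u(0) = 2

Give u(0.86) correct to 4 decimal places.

2.6687

RK4: k1 = f(x_n, u_n); k2 = f(x_n + h/2, u_n + (h/2)·k1); k3 = f(x_n + h/2, u_n + (h/2)·k2); k4 = f(x_n + h, u_n + h·k3); u_{n+1} = u_n + (h/6)·(k1 + 2k2 + 2k3 + k4).
x=0.000000, u=2.000000:
  k1 = f(0.000000, 2.000000) = 0.000000
  k2 = f(0.215000, 2.000000) = 0.335400
  k3 = f(0.215000, 2.072111) = 0.347493
  k4 = f(0.430000, 2.149422) = 0.720916
  u ← 2.000000 + (0.43/6)·(k1 + 2k2 + 2k3 + k4) = 2.149547
x=0.430000, u=2.149547:
  k1 = f(0.430000, 2.149547) = 0.720958
  k2 = f(0.645000, 2.304553) = 1.159421
  k3 = f(0.645000, 2.398822) = 1.206848
  k4 = f(0.860000, 2.668491) = 1.790024
  u ← 2.149547 + (0.43/6)·(k1 + 2k2 + 2k3 + k4) = 2.668666
u(0.86) ≈ 2.6687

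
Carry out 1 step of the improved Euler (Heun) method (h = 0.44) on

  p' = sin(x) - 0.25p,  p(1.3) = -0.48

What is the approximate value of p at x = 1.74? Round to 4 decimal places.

-0.0246

Heun: k1 = f(x_n, p_n); k2 = f(x_n + h, p_n + h·k1); p_{n+1} = p_n + (h/2)·(k1 + k2).
x=1.300000, p=-0.480000:
  k1 = f(1.300000, -0.480000) = 1.083558
  k2 = f(1.740000, -0.003234) = 0.986528
  p ← -0.480000 + (0.44/2)·(1.083558 + 0.986528) = -0.024581
p(1.74) ≈ -0.0246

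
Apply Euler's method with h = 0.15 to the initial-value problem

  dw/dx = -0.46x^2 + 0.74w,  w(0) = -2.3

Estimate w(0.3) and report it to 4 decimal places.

-2.8405

Euler: w_{n+1} = w_n + h·f(x_n, w_n).
x=0.000000, w=-2.300000: f=-1.702000 → w ← -2.300000 + 0.15·(-1.702000) = -2.555300
x=0.150000, w=-2.555300: f=-1.901272 → w ← -2.555300 + 0.15·(-1.901272) = -2.840491
w(0.3) ≈ -2.8405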